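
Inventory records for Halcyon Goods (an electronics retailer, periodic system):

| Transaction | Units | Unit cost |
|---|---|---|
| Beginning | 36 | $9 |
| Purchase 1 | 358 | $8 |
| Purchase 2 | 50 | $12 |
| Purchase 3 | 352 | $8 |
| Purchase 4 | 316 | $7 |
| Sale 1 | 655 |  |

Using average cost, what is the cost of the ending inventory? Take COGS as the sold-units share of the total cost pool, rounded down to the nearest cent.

Ending inventory = $3,623.13

Sale 1, sell 655: 655/1112 × $8,816.00 → $5,192.87
Ending inventory (cost pool remaining) = $3,623.13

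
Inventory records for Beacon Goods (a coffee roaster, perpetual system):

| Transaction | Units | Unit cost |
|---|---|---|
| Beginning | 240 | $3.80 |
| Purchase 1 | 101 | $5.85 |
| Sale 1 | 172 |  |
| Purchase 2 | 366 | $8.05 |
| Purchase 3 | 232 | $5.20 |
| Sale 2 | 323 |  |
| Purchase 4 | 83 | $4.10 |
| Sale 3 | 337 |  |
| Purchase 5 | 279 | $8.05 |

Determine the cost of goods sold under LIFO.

Sale 1 (172) [LIFO — newest first]: 101 @ $5.85 + 71 @ $3.80 = $860.65
Sale 2 (323) [LIFO — newest first]: 232 @ $5.20 + 91 @ $8.05 = $1,938.95
Sale 3 (337) [LIFO — newest first]: 83 @ $4.10 + 254 @ $8.05 = $2,385.00
Total COGS = $860.65 + $1,938.95 + $2,385.00 = $5,184.60
Ending inventory: 169 @ $3.80 + 21 @ $8.05 + 279 @ $8.05 = $3,057.20

COGS = $5,184.60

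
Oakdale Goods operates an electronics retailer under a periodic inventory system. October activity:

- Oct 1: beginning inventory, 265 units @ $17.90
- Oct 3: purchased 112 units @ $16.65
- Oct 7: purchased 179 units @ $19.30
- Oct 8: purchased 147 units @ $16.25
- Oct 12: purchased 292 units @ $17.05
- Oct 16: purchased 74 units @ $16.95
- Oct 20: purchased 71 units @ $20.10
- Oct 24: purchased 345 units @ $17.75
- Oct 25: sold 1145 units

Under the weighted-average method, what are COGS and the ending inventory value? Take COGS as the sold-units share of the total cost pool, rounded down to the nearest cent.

Oct 25, sell 1145: 1145/1485 × $26,235.50 → $20,228.71
Ending inventory (cost pool remaining) = $6,006.79

COGS = $20,228.71; ending inventory = $6,006.79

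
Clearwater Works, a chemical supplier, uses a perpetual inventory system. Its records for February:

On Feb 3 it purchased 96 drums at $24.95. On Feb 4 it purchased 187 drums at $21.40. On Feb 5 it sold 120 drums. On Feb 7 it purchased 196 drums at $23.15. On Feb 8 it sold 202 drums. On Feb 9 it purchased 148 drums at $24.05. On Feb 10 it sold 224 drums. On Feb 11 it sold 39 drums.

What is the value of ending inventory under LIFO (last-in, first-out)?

Feb 5, 120 sold [LIFO — newest first]: 120 @ $21.40 = $2,568.00
Feb 8, 202 sold [LIFO — newest first]: 196 @ $23.15 + 6 @ $21.40 = $4,665.80
Feb 10, 224 sold [LIFO — newest first]: 148 @ $24.05 + 61 @ $21.40 + 15 @ $24.95 = $5,239.05
Feb 11, 39 sold [LIFO — newest first]: 39 @ $24.95 = $973.05
Total COGS = $2,568.00 + $4,665.80 + $5,239.05 + $973.05 = $13,445.90
Ending inventory: 42 @ $24.95 = $1,047.90
Check: goods available $14,493.80 = COGS $13,445.90 + ending $1,047.90

Ending inventory = $1,047.90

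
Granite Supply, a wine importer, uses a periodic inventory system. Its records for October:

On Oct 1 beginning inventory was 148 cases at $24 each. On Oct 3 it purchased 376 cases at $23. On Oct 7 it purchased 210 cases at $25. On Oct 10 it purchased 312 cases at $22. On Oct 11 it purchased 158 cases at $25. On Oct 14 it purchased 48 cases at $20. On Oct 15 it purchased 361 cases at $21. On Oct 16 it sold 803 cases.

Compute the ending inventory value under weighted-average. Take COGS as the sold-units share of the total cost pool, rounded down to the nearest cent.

Ending inventory = $18,482.37

Oct 16, sell 803: 803/1613 × $36,805.00 → $18,322.63
Ending inventory (cost pool remaining) = $18,482.37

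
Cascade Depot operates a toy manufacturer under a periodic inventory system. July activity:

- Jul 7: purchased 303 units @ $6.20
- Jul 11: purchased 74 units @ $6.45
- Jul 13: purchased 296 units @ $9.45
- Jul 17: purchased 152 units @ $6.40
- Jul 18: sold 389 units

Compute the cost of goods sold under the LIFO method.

Jul 18, 389 sold [LIFO — newest first]: 152 @ $6.40 + 237 @ $9.45 = $3,212.45
Ending inventory: 303 @ $6.20 + 74 @ $6.45 + 59 @ $9.45 = $2,913.45

COGS = $3,212.45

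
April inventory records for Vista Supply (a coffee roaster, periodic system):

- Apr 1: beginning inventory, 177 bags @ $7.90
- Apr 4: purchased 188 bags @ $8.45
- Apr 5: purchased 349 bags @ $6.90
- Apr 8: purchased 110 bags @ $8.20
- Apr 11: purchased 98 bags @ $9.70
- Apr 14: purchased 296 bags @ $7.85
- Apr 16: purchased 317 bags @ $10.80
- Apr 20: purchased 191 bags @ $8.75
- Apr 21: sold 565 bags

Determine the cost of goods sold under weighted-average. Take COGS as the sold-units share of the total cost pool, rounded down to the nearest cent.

COGS = $4,800.87

Apr 21, sell 565: 565/1726 × $14,666.05 → $4,800.87
Ending inventory (cost pool remaining) = $9,865.18
Check: goods available $14,666.05 = COGS $4,800.87 + ending $9,865.18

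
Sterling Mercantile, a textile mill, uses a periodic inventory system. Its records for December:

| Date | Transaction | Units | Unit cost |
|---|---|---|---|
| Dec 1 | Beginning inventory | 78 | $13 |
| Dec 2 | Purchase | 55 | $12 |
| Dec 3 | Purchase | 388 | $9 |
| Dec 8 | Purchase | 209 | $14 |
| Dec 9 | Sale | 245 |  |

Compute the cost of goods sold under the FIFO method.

COGS = $2,682

Dec 9, 245 sold [FIFO — oldest first]: 78 @ $13 + 55 @ $12 + 112 @ $9 = $2,682
Ending inventory: 276 @ $9 + 209 @ $14 = $5,410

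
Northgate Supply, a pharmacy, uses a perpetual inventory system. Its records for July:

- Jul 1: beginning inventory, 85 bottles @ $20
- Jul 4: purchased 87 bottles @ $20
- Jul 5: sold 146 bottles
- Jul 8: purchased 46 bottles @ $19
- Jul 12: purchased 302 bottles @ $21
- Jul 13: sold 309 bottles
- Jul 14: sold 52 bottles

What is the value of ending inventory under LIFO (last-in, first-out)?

Jul 5, 146 sold [LIFO — newest first]: 87 @ $20 + 59 @ $20 = $2,920
Jul 13, 309 sold [LIFO — newest first]: 302 @ $21 + 7 @ $19 = $6,475
Jul 14, 52 sold [LIFO — newest first]: 39 @ $19 + 13 @ $20 = $1,001
Total COGS = $2,920 + $6,475 + $1,001 = $10,396
Ending inventory: 13 @ $20 = $260

Ending inventory = $260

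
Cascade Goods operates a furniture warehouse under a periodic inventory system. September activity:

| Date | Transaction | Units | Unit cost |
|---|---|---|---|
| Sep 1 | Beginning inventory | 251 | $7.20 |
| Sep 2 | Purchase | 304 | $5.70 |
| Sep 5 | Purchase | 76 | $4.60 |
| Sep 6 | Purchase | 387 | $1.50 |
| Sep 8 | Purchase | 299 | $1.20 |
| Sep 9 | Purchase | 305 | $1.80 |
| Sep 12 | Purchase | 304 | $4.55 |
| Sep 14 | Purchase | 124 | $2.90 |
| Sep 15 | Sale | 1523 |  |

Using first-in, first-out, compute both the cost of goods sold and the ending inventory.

Sep 15, 1523 sold [FIFO — oldest first]: 251 @ $7.20 + 304 @ $5.70 + 76 @ $4.60 + 387 @ $1.50 + 299 @ $1.20 + 206 @ $1.80 = $5,199.70
Ending inventory: 99 @ $1.80 + 304 @ $4.55 + 124 @ $2.90 = $1,921.00

COGS = $5,199.70; ending inventory = $1,921.00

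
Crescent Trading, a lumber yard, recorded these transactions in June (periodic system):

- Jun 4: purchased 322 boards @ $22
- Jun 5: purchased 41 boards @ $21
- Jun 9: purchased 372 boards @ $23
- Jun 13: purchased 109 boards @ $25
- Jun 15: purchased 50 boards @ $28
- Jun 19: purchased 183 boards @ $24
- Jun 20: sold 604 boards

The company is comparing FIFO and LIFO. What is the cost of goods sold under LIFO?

FIFO COGS: 322 @ $22 + 41 @ $21 + 241 @ $23 = $13,488
LIFO COGS: 183 @ $24 + 50 @ $28 + 109 @ $25 + 262 @ $23 = $14,543

COGS = $14,543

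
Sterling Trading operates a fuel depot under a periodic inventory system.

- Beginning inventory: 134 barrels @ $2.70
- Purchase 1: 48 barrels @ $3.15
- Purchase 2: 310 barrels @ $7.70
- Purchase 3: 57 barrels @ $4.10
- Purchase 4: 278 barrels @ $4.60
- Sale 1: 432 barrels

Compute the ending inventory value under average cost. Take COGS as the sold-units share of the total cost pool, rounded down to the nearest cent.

Sale 1, sell 432: 432/827 × $4,412.50 → $2,304.95
Ending inventory (cost pool remaining) = $2,107.55

Ending inventory = $2,107.55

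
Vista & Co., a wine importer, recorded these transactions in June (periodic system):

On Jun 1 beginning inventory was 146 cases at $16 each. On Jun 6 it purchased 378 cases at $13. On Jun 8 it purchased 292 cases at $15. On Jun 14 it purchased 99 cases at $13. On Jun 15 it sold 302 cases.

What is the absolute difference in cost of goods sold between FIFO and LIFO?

FIFO COGS: 146 @ $16 + 156 @ $13 = $4,364
LIFO COGS: 99 @ $13 + 203 @ $15 = $4,332
Difference = |$4,364 − $4,332| = $32

$32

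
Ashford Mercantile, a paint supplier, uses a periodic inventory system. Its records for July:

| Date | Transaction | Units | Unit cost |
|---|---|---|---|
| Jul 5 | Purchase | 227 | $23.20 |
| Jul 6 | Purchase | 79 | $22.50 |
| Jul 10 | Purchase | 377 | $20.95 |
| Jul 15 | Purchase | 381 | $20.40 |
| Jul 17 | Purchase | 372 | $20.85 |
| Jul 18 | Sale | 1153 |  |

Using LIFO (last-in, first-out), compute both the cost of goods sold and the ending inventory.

COGS = $23,944.25; ending inventory = $6,526.40

Jul 18, 1153 sold [LIFO — newest first]: 372 @ $20.85 + 381 @ $20.40 + 377 @ $20.95 + 23 @ $22.50 = $23,944.25
Ending inventory: 227 @ $23.20 + 56 @ $22.50 = $6,526.40
Check: goods available $30,470.65 = COGS $23,944.25 + ending $6,526.40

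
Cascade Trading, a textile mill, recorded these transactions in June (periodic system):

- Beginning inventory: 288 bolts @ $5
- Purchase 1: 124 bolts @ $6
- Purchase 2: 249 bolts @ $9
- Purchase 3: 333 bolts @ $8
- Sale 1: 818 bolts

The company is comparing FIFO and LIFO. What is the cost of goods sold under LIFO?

COGS = $6,209

FIFO COGS: 288 @ $5 + 124 @ $6 + 249 @ $9 + 157 @ $8 = $5,681
LIFO COGS: 333 @ $8 + 249 @ $9 + 124 @ $6 + 112 @ $5 = $6,209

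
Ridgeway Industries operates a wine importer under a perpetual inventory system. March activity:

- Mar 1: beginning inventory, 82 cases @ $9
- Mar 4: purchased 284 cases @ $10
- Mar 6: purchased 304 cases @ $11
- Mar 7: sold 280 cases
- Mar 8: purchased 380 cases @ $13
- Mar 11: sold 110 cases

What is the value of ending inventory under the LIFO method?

Mar 7, 280 sold [LIFO — newest first]: 280 @ $11 = $3,080
Mar 11, 110 sold [LIFO — newest first]: 110 @ $13 = $1,430
Total COGS = $3,080 + $1,430 = $4,510
Ending inventory: 82 @ $9 + 284 @ $10 + 24 @ $11 + 270 @ $13 = $7,352
Check: goods available $11,862 = COGS $4,510 + ending $7,352

Ending inventory = $7,352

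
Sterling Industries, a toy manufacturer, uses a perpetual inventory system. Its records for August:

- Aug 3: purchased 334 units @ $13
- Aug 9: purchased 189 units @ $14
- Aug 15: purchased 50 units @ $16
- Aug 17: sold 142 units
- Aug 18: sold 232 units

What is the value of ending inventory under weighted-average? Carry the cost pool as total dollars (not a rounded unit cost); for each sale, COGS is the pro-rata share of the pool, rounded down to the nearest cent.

Ending inventory = $2,704.74

After Aug 3: 334 on hand, pool $4,342.00 (≈ $13.0000 each)
After Aug 9: 523 on hand, pool $6,988.00 (≈ $13.3614 each)
After Aug 15: 573 on hand, pool $7,788.00 (≈ $13.5916 each)
Aug 17, sell 142: 142/573 × $7,788.00 → $1,930.01
Aug 18, sell 232: 232/431 × $5,857.99 → $3,153.25
Total COGS = $1,930.01 + $3,153.25 = $5,083.26
Ending inventory (cost pool remaining) = $2,704.74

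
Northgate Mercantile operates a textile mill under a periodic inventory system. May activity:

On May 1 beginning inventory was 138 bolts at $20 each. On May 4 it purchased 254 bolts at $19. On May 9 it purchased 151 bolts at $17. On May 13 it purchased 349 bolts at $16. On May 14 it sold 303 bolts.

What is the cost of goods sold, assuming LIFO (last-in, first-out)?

COGS = $4,848

May 14, 303 sold [LIFO — newest first]: 303 @ $16 = $4,848
Ending inventory: 138 @ $20 + 254 @ $19 + 151 @ $17 + 46 @ $16 = $10,889
Check: goods available $15,737 = COGS $4,848 + ending $10,889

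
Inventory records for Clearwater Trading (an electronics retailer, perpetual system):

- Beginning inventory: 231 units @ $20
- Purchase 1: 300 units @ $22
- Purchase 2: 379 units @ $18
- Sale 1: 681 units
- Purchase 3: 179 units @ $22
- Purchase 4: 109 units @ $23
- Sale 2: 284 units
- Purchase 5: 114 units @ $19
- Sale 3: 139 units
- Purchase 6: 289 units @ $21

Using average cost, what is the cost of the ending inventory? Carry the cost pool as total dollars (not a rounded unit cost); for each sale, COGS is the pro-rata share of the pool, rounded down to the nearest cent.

Ending inventory = $10,334.98

After Beginning: 231 on hand, pool $4,620.00 (≈ $20.0000 each)
After Purchase 1: 531 on hand, pool $11,220.00 (≈ $21.1299 each)
After Purchase 2: 910 on hand, pool $18,042.00 (≈ $19.8264 each)
Sale 1, sell 681: 681/910 × $18,042.00 → $13,501.76
After Purchase 3: 408 on hand, pool $8,478.24 (≈ $20.7800 each)
After Purchase 4: 517 on hand, pool $10,985.24 (≈ $21.2480 each)
Sale 2, sell 284: 284/517 × $10,985.24 → $6,034.44
After Purchase 5: 347 on hand, pool $7,116.80 (≈ $20.5095 each)
Sale 3, sell 139: 139/347 × $7,116.80 → $2,850.82
After Purchase 6: 497 on hand, pool $10,334.98 (≈ $20.7947 each)
Total COGS = $13,501.76 + $6,034.44 + $2,850.82 = $22,387.02
Ending inventory (cost pool remaining) = $10,334.98
Check: goods available $32,722.00 = COGS $22,387.02 + ending $10,334.98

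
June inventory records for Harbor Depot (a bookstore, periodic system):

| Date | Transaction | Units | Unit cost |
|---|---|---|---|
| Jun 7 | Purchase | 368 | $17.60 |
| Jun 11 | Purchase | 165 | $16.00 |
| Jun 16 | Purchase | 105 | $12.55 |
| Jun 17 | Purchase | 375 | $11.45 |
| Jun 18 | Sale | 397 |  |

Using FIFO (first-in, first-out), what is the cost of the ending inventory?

Jun 18, 397 sold [FIFO — oldest first]: 368 @ $17.60 + 29 @ $16.00 = $6,940.80
Ending inventory: 136 @ $16.00 + 105 @ $12.55 + 375 @ $11.45 = $7,787.50

Ending inventory = $7,787.50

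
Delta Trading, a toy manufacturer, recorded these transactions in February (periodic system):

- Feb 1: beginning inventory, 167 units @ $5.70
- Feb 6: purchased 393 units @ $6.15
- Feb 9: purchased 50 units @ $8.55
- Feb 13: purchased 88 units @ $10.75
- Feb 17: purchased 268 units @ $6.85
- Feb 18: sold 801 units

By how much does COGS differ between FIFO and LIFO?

$189.75

FIFO COGS: 167 @ $5.70 + 393 @ $6.15 + 50 @ $8.55 + 88 @ $10.75 + 103 @ $6.85 = $5,447.90
LIFO COGS: 268 @ $6.85 + 88 @ $10.75 + 50 @ $8.55 + 393 @ $6.15 + 2 @ $5.70 = $5,637.65
Difference = |$5,447.90 − $5,637.65| = $189.75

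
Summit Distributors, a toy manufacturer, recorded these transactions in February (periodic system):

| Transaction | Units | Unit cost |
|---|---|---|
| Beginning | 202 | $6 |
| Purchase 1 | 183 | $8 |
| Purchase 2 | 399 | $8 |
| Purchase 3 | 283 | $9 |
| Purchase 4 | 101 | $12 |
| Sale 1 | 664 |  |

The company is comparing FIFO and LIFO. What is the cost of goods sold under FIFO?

FIFO COGS: 202 @ $6 + 183 @ $8 + 279 @ $8 = $4,908
LIFO COGS: 101 @ $12 + 283 @ $9 + 280 @ $8 = $5,999

COGS = $4,908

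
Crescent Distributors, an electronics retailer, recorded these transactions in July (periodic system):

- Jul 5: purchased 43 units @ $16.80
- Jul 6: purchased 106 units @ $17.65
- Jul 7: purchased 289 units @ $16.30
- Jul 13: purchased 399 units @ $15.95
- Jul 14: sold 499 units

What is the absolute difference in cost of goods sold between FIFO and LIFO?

FIFO COGS: 43 @ $16.80 + 106 @ $17.65 + 289 @ $16.30 + 61 @ $15.95 = $8,276.95
LIFO COGS: 399 @ $15.95 + 100 @ $16.30 = $7,994.05
Difference = |$8,276.95 − $7,994.05| = $282.90

$282.90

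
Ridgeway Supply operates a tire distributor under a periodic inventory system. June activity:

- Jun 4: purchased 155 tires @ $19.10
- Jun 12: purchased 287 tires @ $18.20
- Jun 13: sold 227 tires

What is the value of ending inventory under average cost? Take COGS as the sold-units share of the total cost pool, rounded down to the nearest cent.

Jun 13, sell 227: 227/442 × $8,183.90 → $4,203.04
Ending inventory (cost pool remaining) = $3,980.86

Ending inventory = $3,980.86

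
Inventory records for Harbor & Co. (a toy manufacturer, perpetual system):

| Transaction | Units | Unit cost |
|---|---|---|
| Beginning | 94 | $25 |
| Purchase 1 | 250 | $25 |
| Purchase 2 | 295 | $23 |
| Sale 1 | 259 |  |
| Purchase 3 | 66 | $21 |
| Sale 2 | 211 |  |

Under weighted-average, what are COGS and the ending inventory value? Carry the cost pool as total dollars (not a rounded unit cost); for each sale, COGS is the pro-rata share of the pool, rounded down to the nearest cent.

COGS = $11,219.97; ending inventory = $5,551.03

After Beginning: 94 on hand, pool $2,350.00 (≈ $25.0000 each)
After Purchase 1: 344 on hand, pool $8,600.00 (≈ $25.0000 each)
After Purchase 2: 639 on hand, pool $15,385.00 (≈ $24.0767 each)
Sale 1, sell 259: 259/639 × $15,385.00 → $6,235.86
After Purchase 3: 446 on hand, pool $10,535.14 (≈ $23.6214 each)
Sale 2, sell 211: 211/446 × $10,535.14 → $4,984.11
Total COGS = $6,235.86 + $4,984.11 = $11,219.97
Ending inventory (cost pool remaining) = $5,551.03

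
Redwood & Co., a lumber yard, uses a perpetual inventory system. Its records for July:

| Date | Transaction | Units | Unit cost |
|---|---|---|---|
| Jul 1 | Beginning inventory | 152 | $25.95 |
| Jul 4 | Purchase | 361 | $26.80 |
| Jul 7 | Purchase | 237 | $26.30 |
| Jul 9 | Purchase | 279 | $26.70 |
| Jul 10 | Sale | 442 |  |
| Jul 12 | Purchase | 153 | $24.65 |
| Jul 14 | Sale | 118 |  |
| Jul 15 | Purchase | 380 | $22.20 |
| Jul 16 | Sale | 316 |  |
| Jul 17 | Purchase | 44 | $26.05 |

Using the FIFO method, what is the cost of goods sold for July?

COGS = $23,216.50

Jul 10, 442 sold [FIFO — oldest first]: 152 @ $25.95 + 290 @ $26.80 = $11,716.40
Jul 14, 118 sold [FIFO — oldest first]: 71 @ $26.80 + 47 @ $26.30 = $3,138.90
Jul 16, 316 sold [FIFO — oldest first]: 190 @ $26.30 + 126 @ $26.70 = $8,361.20
Total COGS = $11,716.40 + $3,138.90 + $8,361.20 = $23,216.50
Ending inventory: 153 @ $26.70 + 153 @ $24.65 + 380 @ $22.20 + 44 @ $26.05 = $17,438.75
Check: goods available $40,655.25 = COGS $23,216.50 + ending $17,438.75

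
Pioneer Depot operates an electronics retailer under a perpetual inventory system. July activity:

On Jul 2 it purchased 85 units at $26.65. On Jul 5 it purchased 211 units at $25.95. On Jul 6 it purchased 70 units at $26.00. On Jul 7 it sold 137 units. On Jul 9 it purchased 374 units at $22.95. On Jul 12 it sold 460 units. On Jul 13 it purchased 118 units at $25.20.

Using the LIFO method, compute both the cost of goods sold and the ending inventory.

COGS = $14,373.65; ending inventory = $6,743.95

Jul 7, 137 sold [LIFO — newest first]: 70 @ $26.00 + 67 @ $25.95 = $3,558.65
Jul 12, 460 sold [LIFO — newest first]: 374 @ $22.95 + 86 @ $25.95 = $10,815.00
Total COGS = $3,558.65 + $10,815.00 = $14,373.65
Ending inventory: 85 @ $26.65 + 58 @ $25.95 + 118 @ $25.20 = $6,743.95
Check: goods available $21,117.60 = COGS $14,373.65 + ending $6,743.95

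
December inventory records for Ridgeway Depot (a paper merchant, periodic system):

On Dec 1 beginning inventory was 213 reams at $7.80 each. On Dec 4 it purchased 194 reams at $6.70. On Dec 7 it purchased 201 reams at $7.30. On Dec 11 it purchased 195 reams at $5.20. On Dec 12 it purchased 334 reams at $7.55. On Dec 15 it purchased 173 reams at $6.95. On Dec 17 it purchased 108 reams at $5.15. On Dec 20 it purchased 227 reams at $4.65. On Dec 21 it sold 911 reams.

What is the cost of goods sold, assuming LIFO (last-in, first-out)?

Dec 21, 911 sold [LIFO — newest first]: 227 @ $4.65 + 108 @ $5.15 + 173 @ $6.95 + 334 @ $7.55 + 69 @ $5.20 = $5,694.60
Ending inventory: 213 @ $7.80 + 194 @ $6.70 + 201 @ $7.30 + 126 @ $5.20 = $5,083.70

COGS = $5,694.60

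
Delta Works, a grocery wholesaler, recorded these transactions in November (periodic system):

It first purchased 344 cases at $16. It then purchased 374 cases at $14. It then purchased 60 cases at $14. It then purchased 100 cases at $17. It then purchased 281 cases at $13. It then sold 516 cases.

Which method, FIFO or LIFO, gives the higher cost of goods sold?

FIFO COGS: 344 @ $16 + 172 @ $14 = $7,912
LIFO COGS: 281 @ $13 + 100 @ $17 + 60 @ $14 + 75 @ $14 = $7,243

FIFO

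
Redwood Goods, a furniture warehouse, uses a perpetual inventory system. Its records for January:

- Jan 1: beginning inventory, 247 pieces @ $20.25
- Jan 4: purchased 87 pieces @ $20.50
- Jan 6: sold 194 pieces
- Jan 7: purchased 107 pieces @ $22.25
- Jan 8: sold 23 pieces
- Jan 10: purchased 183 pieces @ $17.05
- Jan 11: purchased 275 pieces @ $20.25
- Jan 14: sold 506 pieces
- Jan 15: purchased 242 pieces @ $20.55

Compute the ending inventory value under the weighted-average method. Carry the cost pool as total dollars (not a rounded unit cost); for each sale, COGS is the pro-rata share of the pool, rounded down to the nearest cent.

Ending inventory = $8,438.20

After Jan 1: 247 on hand, pool $5,001.75 (≈ $20.2500 each)
After Jan 4: 334 on hand, pool $6,785.25 (≈ $20.3151 each)
Jan 6, sell 194: 194/334 × $6,785.25 → $3,941.13
After Jan 7: 247 on hand, pool $5,224.87 (≈ $21.1533 each)
Jan 8, sell 23: 23/247 × $5,224.87 → $486.52
After Jan 10: 407 on hand, pool $7,858.50 (≈ $19.3084 each)
After Jan 11: 682 on hand, pool $13,427.25 (≈ $19.6880 each)
Jan 14, sell 506: 506/682 × $13,427.25 → $9,962.15
After Jan 15: 418 on hand, pool $8,438.20 (≈ $20.1871 each)
Total COGS = $3,941.13 + $486.52 + $9,962.15 = $14,389.80
Ending inventory (cost pool remaining) = $8,438.20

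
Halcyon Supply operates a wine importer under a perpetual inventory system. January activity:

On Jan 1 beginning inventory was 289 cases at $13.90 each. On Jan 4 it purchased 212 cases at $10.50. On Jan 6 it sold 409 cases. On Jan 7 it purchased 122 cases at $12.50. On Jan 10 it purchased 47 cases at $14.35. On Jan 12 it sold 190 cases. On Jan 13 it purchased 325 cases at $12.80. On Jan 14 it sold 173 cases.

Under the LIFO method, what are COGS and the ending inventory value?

COGS = $9,670.05; ending inventory = $2,932.50

Jan 6, 409 sold [LIFO — newest first]: 212 @ $10.50 + 197 @ $13.90 = $4,964.30
Jan 12, 190 sold [LIFO — newest first]: 47 @ $14.35 + 122 @ $12.50 + 21 @ $13.90 = $2,491.35
Jan 14, 173 sold [LIFO — newest first]: 173 @ $12.80 = $2,214.40
Total COGS = $4,964.30 + $2,491.35 + $2,214.40 = $9,670.05
Ending inventory: 71 @ $13.90 + 152 @ $12.80 = $2,932.50
Check: goods available $12,602.55 = COGS $9,670.05 + ending $2,932.50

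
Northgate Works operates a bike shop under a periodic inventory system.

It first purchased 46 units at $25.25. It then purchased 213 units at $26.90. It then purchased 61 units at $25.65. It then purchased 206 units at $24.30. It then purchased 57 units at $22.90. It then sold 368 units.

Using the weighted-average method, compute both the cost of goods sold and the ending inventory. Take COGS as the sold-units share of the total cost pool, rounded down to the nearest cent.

Sale 1, sell 368: 368/583 × $14,766.95 → $9,321.16
Ending inventory (cost pool remaining) = $5,445.79

COGS = $9,321.16; ending inventory = $5,445.79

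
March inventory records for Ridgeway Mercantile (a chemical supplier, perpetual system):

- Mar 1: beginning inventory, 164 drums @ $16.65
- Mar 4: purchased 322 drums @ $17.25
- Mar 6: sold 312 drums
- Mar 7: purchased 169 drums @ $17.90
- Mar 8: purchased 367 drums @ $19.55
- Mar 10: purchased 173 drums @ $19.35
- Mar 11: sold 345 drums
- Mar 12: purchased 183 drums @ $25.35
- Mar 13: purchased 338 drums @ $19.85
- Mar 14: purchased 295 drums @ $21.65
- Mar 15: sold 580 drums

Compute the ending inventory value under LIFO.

Ending inventory = $15,431.55

Mar 6, 312 sold [LIFO — newest first]: 312 @ $17.25 = $5,382.00
Mar 11, 345 sold [LIFO — newest first]: 173 @ $19.35 + 172 @ $19.55 = $6,710.15
Mar 15, 580 sold [LIFO — newest first]: 295 @ $21.65 + 285 @ $19.85 = $12,044.00
Total COGS = $5,382.00 + $6,710.15 + $12,044.00 = $24,136.15
Ending inventory: 164 @ $16.65 + 10 @ $17.25 + 169 @ $17.90 + 195 @ $19.55 + 183 @ $25.35 + 53 @ $19.85 = $15,431.55
Check: goods available $39,567.70 = COGS $24,136.15 + ending $15,431.55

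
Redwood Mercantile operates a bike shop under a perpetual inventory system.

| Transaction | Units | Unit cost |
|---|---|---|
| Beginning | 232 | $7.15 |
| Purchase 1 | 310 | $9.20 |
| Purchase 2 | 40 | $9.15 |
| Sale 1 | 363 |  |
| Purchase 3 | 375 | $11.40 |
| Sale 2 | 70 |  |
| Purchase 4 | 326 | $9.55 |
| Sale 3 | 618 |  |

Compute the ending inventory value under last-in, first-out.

Ending inventory = $1,714.05

Sale 1 (363) [LIFO — newest first]: 40 @ $9.15 + 310 @ $9.20 + 13 @ $7.15 = $3,310.95
Sale 2 (70) [LIFO — newest first]: 70 @ $11.40 = $798.00
Sale 3 (618) [LIFO — newest first]: 326 @ $9.55 + 292 @ $11.40 = $6,442.10
Total COGS = $3,310.95 + $798.00 + $6,442.10 = $10,551.05
Ending inventory: 219 @ $7.15 + 13 @ $11.40 = $1,714.05
Check: goods available $12,265.10 = COGS $10,551.05 + ending $1,714.05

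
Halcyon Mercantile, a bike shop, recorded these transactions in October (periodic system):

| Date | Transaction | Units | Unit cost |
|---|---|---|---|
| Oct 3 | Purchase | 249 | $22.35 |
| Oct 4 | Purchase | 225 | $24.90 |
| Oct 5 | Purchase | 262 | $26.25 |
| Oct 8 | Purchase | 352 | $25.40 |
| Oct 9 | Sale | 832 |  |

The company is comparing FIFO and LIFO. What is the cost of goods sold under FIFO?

FIFO COGS: 249 @ $22.35 + 225 @ $24.90 + 262 @ $26.25 + 96 @ $25.40 = $20,483.55
LIFO COGS: 352 @ $25.40 + 262 @ $26.25 + 218 @ $24.90 = $21,246.50

COGS = $20,483.55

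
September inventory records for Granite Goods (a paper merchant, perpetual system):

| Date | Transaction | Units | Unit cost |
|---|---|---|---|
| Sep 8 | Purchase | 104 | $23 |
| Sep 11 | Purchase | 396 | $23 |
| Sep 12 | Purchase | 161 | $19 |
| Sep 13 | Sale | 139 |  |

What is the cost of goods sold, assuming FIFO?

COGS = $3,197

Sep 13, 139 sold [FIFO — oldest first]: 104 @ $23 + 35 @ $23 = $3,197
Ending inventory: 361 @ $23 + 161 @ $19 = $11,362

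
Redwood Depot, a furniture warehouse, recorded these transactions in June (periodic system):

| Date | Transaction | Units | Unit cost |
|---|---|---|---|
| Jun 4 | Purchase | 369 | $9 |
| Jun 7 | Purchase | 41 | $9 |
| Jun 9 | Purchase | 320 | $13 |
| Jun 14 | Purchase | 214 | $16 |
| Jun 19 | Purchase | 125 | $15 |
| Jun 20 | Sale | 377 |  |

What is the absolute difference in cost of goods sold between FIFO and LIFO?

$2,400

FIFO COGS: 369 @ $9 + 8 @ $9 = $3,393
LIFO COGS: 125 @ $15 + 214 @ $16 + 38 @ $13 = $5,793
Difference = |$3,393 − $5,793| = $2,400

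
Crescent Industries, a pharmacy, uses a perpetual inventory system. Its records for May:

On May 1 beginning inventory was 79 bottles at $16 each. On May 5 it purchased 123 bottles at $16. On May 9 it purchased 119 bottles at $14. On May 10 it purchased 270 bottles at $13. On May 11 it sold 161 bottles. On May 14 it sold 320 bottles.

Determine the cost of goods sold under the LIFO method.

COGS = $6,648

May 11, 161 sold [LIFO — newest first]: 161 @ $13 = $2,093
May 14, 320 sold [LIFO — newest first]: 109 @ $13 + 119 @ $14 + 92 @ $16 = $4,555
Total COGS = $2,093 + $4,555 = $6,648
Ending inventory: 79 @ $16 + 31 @ $16 = $1,760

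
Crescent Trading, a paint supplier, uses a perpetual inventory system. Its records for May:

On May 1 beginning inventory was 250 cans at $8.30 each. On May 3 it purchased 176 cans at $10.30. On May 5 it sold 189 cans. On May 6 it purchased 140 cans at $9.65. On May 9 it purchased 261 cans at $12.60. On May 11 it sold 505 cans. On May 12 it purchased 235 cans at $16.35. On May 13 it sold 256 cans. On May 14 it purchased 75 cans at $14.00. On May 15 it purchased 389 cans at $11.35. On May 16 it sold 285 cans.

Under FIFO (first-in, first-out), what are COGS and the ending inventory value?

COGS = $14,531.95; ending inventory = $3,302.85

May 5, 189 sold [FIFO — oldest first]: 189 @ $8.30 = $1,568.70
May 11, 505 sold [FIFO — oldest first]: 61 @ $8.30 + 176 @ $10.30 + 140 @ $9.65 + 128 @ $12.60 = $5,282.90
May 13, 256 sold [FIFO — oldest first]: 133 @ $12.60 + 123 @ $16.35 = $3,686.85
May 16, 285 sold [FIFO — oldest first]: 112 @ $16.35 + 75 @ $14.00 + 98 @ $11.35 = $3,993.50
Total COGS = $1,568.70 + $5,282.90 + $3,686.85 + $3,993.50 = $14,531.95
Ending inventory: 291 @ $11.35 = $3,302.85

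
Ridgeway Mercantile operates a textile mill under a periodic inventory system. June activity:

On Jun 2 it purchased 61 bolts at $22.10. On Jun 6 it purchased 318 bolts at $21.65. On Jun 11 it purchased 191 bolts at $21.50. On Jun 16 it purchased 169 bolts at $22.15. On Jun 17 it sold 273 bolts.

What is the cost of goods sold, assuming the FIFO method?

COGS = $5,937.90

Jun 17, 273 sold [FIFO — oldest first]: 61 @ $22.10 + 212 @ $21.65 = $5,937.90
Ending inventory: 106 @ $21.65 + 191 @ $21.50 + 169 @ $22.15 = $10,144.75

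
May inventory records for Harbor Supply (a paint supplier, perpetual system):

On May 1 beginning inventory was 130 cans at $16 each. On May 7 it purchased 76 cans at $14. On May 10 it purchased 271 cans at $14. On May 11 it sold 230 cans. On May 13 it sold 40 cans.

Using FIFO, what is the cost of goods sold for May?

COGS = $4,040

May 11, 230 sold [FIFO — oldest first]: 130 @ $16 + 76 @ $14 + 24 @ $14 = $3,480
May 13, 40 sold [FIFO — oldest first]: 40 @ $14 = $560
Total COGS = $3,480 + $560 = $4,040
Ending inventory: 207 @ $14 = $2,898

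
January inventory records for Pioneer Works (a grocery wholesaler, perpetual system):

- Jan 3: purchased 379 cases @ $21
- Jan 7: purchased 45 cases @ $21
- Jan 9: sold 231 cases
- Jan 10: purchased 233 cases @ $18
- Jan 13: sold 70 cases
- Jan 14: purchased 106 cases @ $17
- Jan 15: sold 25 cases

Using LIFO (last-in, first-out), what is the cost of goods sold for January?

COGS = $6,536

Jan 9, 231 sold [LIFO — newest first]: 45 @ $21 + 186 @ $21 = $4,851
Jan 13, 70 sold [LIFO — newest first]: 70 @ $18 = $1,260
Jan 15, 25 sold [LIFO — newest first]: 25 @ $17 = $425
Total COGS = $4,851 + $1,260 + $425 = $6,536
Ending inventory: 193 @ $21 + 163 @ $18 + 81 @ $17 = $8,364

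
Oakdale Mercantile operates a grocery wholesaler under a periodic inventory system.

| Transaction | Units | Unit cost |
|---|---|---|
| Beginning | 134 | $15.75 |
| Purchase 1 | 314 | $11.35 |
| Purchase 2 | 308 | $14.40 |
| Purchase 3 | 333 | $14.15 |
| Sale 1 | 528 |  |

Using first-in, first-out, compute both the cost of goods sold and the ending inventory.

Sale 1 (528) [FIFO — oldest first]: 134 @ $15.75 + 314 @ $11.35 + 80 @ $14.40 = $6,826.40
Ending inventory: 228 @ $14.40 + 333 @ $14.15 = $7,995.15

COGS = $6,826.40; ending inventory = $7,995.15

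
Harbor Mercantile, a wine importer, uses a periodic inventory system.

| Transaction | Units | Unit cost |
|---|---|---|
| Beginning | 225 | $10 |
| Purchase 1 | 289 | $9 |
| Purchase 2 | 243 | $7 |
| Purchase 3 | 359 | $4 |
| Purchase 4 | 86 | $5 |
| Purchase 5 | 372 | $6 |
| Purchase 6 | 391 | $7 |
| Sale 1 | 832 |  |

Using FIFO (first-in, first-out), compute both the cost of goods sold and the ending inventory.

Sale 1 (832) [FIFO — oldest first]: 225 @ $10 + 289 @ $9 + 243 @ $7 + 75 @ $4 = $6,852
Ending inventory: 284 @ $4 + 86 @ $5 + 372 @ $6 + 391 @ $7 = $6,535

COGS = $6,852; ending inventory = $6,535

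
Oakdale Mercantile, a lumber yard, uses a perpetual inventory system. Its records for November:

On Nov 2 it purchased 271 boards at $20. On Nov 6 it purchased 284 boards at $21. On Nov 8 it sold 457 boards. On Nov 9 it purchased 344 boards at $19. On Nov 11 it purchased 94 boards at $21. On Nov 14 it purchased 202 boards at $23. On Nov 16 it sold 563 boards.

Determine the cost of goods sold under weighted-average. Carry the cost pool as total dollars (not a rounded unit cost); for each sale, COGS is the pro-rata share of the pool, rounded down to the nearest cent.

After Nov 2: 271 on hand, pool $5,420.00 (≈ $20.0000 each)
After Nov 6: 555 on hand, pool $11,384.00 (≈ $20.5117 each)
Nov 8, sell 457: 457/555 × $11,384.00 → $9,373.85
After Nov 9: 442 on hand, pool $8,546.15 (≈ $19.3352 each)
After Nov 11: 536 on hand, pool $10,520.15 (≈ $19.6271 each)
After Nov 14: 738 on hand, pool $15,166.15 (≈ $20.5503 each)
Nov 16, sell 563: 563/738 × $15,166.15 → $11,569.84
Total COGS = $9,373.85 + $11,569.84 = $20,943.69
Ending inventory (cost pool remaining) = $3,596.31

COGS = $20,943.69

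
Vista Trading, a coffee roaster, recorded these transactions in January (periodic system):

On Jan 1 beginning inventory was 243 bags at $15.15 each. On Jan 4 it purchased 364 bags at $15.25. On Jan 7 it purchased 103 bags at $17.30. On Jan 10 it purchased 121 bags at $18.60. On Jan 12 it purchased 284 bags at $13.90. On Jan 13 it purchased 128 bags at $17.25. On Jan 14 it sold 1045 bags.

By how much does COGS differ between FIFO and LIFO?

FIFO COGS: 243 @ $15.15 + 364 @ $15.25 + 103 @ $17.30 + 121 @ $18.60 + 214 @ $13.90 = $16,239.55
LIFO COGS: 128 @ $17.25 + 284 @ $13.90 + 121 @ $18.60 + 103 @ $17.30 + 364 @ $15.25 + 45 @ $15.15 = $16,420.85
Difference = |$16,239.55 − $16,420.85| = $181.30

$181.30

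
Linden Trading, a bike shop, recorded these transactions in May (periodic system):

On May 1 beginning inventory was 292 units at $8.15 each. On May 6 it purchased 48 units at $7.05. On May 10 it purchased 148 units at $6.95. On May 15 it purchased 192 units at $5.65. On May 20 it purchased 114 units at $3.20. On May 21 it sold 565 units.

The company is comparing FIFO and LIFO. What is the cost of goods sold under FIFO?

FIFO COGS: 292 @ $8.15 + 48 @ $7.05 + 148 @ $6.95 + 77 @ $5.65 = $4,181.85
LIFO COGS: 114 @ $3.20 + 192 @ $5.65 + 148 @ $6.95 + 48 @ $7.05 + 63 @ $8.15 = $3,330.05

COGS = $4,181.85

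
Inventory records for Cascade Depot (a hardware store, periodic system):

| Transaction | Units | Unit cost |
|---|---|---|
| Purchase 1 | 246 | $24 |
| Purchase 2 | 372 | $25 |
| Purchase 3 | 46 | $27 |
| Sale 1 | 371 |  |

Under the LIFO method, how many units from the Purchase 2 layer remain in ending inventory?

47

Sale 1 (371) [LIFO — newest first]: 46 @ $27 + 325 @ $25 = $9,367
Ending inventory: 246 @ $24 + 47 @ $25 = $7,079
Check: goods available $16,446 = COGS $9,367 + ending $7,079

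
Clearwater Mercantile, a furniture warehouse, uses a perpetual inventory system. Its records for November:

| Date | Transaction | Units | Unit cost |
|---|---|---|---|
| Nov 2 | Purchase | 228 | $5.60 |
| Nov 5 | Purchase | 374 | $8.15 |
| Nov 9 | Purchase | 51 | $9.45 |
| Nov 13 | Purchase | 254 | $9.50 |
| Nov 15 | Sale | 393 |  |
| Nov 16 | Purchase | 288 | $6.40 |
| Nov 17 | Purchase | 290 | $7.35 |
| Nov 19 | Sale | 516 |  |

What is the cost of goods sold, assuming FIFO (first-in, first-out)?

Nov 15, 393 sold [FIFO — oldest first]: 228 @ $5.60 + 165 @ $8.15 = $2,621.55
Nov 19, 516 sold [FIFO — oldest first]: 209 @ $8.15 + 51 @ $9.45 + 254 @ $9.50 + 2 @ $6.40 = $4,611.10
Total COGS = $2,621.55 + $4,611.10 = $7,232.65
Ending inventory: 286 @ $6.40 + 290 @ $7.35 = $3,961.90

COGS = $7,232.65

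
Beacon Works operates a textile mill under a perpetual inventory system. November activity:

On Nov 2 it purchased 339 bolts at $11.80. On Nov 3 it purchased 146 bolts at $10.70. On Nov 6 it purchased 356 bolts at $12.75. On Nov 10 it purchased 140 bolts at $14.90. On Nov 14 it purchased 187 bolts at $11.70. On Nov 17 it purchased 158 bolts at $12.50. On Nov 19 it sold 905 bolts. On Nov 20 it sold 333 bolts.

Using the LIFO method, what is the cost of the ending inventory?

Nov 19, 905 sold [LIFO — newest first]: 158 @ $12.50 + 187 @ $11.70 + 140 @ $14.90 + 356 @ $12.75 + 64 @ $10.70 = $11,472.70
Nov 20, 333 sold [LIFO — newest first]: 82 @ $10.70 + 251 @ $11.80 = $3,839.20
Total COGS = $11,472.70 + $3,839.20 = $15,311.90
Ending inventory: 88 @ $11.80 = $1,038.40

Ending inventory = $1,038.40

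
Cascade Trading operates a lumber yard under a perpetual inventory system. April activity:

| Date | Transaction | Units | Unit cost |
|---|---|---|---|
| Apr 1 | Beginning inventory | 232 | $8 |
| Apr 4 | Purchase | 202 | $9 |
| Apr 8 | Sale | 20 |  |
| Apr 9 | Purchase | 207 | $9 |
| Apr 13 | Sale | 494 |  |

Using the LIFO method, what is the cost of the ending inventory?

Ending inventory = $1,016

Apr 8, 20 sold [LIFO — newest first]: 20 @ $9 = $180
Apr 13, 494 sold [LIFO — newest first]: 207 @ $9 + 182 @ $9 + 105 @ $8 = $4,341
Total COGS = $180 + $4,341 = $4,521
Ending inventory: 127 @ $8 = $1,016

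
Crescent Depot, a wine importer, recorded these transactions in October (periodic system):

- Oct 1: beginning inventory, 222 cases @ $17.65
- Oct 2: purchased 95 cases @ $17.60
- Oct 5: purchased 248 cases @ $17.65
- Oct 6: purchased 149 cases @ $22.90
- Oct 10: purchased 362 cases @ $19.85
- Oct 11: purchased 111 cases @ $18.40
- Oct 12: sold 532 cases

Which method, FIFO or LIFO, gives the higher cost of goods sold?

LIFO

FIFO COGS: 222 @ $17.65 + 95 @ $17.60 + 215 @ $17.65 = $9,385.05
LIFO COGS: 111 @ $18.40 + 362 @ $19.85 + 59 @ $22.90 = $10,579.20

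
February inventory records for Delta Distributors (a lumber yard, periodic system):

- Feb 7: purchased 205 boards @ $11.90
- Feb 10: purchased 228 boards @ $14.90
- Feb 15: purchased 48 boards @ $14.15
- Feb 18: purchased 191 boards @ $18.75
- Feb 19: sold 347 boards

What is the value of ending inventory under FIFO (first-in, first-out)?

Feb 19, 347 sold [FIFO — oldest first]: 205 @ $11.90 + 142 @ $14.90 = $4,555.30
Ending inventory: 86 @ $14.90 + 48 @ $14.15 + 191 @ $18.75 = $5,541.85
Check: goods available $10,097.15 = COGS $4,555.30 + ending $5,541.85

Ending inventory = $5,541.85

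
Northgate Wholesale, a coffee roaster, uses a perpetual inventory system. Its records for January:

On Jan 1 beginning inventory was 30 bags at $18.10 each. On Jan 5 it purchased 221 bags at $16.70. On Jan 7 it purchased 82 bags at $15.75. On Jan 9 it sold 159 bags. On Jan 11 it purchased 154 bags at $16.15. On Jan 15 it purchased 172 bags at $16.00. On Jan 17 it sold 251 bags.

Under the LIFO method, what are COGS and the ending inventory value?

Jan 9, 159 sold [LIFO — newest first]: 82 @ $15.75 + 77 @ $16.70 = $2,577.40
Jan 17, 251 sold [LIFO — newest first]: 172 @ $16.00 + 79 @ $16.15 = $4,027.85
Total COGS = $2,577.40 + $4,027.85 = $6,605.25
Ending inventory: 30 @ $18.10 + 144 @ $16.70 + 75 @ $16.15 = $4,159.05
Check: goods available $10,764.30 = COGS $6,605.25 + ending $4,159.05

COGS = $6,605.25; ending inventory = $4,159.05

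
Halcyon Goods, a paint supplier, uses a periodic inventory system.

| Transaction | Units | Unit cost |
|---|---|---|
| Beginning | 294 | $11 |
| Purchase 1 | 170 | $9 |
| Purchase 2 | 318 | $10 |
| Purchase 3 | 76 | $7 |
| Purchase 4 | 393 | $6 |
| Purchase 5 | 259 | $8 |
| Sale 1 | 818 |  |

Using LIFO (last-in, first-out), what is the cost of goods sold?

COGS = $5,862

Sale 1 (818) [LIFO — newest first]: 259 @ $8 + 393 @ $6 + 76 @ $7 + 90 @ $10 = $5,862
Ending inventory: 294 @ $11 + 170 @ $9 + 228 @ $10 = $7,044
Check: goods available $12,906 = COGS $5,862 + ending $7,044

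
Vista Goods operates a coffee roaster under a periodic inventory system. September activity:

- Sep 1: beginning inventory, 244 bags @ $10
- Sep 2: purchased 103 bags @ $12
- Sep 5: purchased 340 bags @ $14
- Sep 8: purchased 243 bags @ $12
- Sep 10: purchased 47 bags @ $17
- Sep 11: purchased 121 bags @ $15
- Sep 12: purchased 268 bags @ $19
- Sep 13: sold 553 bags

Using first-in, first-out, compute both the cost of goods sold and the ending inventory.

COGS = $6,560; ending inventory = $12,498

Sep 13, 553 sold [FIFO — oldest first]: 244 @ $10 + 103 @ $12 + 206 @ $14 = $6,560
Ending inventory: 134 @ $14 + 243 @ $12 + 47 @ $17 + 121 @ $15 + 268 @ $19 = $12,498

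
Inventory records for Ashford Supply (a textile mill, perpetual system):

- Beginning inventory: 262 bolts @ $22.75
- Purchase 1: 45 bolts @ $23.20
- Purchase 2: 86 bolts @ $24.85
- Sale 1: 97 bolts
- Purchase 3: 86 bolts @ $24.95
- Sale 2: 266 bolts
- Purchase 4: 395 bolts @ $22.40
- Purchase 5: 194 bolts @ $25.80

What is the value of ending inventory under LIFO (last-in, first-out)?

Ending inventory = $16,492.20

Sale 1 (97) [LIFO — newest first]: 86 @ $24.85 + 11 @ $23.20 = $2,392.30
Sale 2 (266) [LIFO — newest first]: 86 @ $24.95 + 34 @ $23.20 + 146 @ $22.75 = $6,256.00
Total COGS = $2,392.30 + $6,256.00 = $8,648.30
Ending inventory: 116 @ $22.75 + 395 @ $22.40 + 194 @ $25.80 = $16,492.20
Check: goods available $25,140.50 = COGS $8,648.30 + ending $16,492.20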